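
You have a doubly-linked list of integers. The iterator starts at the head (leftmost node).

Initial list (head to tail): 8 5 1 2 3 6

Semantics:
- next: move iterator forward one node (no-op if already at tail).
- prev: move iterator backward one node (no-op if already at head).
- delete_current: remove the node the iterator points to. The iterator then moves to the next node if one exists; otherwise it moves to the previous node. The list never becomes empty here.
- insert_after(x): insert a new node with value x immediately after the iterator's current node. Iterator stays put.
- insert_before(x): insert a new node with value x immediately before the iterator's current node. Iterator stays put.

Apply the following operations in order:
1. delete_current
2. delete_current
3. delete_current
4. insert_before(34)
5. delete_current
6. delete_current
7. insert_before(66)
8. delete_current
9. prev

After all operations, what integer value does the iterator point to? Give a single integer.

Answer: 34

Derivation:
After 1 (delete_current): list=[5, 1, 2, 3, 6] cursor@5
After 2 (delete_current): list=[1, 2, 3, 6] cursor@1
After 3 (delete_current): list=[2, 3, 6] cursor@2
After 4 (insert_before(34)): list=[34, 2, 3, 6] cursor@2
After 5 (delete_current): list=[34, 3, 6] cursor@3
After 6 (delete_current): list=[34, 6] cursor@6
After 7 (insert_before(66)): list=[34, 66, 6] cursor@6
After 8 (delete_current): list=[34, 66] cursor@66
After 9 (prev): list=[34, 66] cursor@34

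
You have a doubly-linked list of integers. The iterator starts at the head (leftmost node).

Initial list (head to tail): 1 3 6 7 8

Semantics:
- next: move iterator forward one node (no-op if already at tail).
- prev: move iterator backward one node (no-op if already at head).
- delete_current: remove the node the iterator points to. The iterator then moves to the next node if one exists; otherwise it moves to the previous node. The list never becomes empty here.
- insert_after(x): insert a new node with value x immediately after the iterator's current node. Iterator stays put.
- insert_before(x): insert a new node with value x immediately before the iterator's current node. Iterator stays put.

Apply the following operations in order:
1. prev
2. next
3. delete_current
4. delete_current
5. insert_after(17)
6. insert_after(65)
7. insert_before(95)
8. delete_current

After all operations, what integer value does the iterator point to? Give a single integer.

Answer: 65

Derivation:
After 1 (prev): list=[1, 3, 6, 7, 8] cursor@1
After 2 (next): list=[1, 3, 6, 7, 8] cursor@3
After 3 (delete_current): list=[1, 6, 7, 8] cursor@6
After 4 (delete_current): list=[1, 7, 8] cursor@7
After 5 (insert_after(17)): list=[1, 7, 17, 8] cursor@7
After 6 (insert_after(65)): list=[1, 7, 65, 17, 8] cursor@7
After 7 (insert_before(95)): list=[1, 95, 7, 65, 17, 8] cursor@7
After 8 (delete_current): list=[1, 95, 65, 17, 8] cursor@65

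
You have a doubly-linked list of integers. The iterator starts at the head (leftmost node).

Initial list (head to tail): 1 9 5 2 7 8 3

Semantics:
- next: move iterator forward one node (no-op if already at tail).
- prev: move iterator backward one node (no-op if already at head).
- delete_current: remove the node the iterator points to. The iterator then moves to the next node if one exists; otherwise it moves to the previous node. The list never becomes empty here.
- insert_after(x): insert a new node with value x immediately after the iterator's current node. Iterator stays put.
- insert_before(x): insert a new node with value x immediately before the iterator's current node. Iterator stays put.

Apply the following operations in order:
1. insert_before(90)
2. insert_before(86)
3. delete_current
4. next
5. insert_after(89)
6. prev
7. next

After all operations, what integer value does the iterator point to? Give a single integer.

Answer: 5

Derivation:
After 1 (insert_before(90)): list=[90, 1, 9, 5, 2, 7, 8, 3] cursor@1
After 2 (insert_before(86)): list=[90, 86, 1, 9, 5, 2, 7, 8, 3] cursor@1
After 3 (delete_current): list=[90, 86, 9, 5, 2, 7, 8, 3] cursor@9
After 4 (next): list=[90, 86, 9, 5, 2, 7, 8, 3] cursor@5
After 5 (insert_after(89)): list=[90, 86, 9, 5, 89, 2, 7, 8, 3] cursor@5
After 6 (prev): list=[90, 86, 9, 5, 89, 2, 7, 8, 3] cursor@9
After 7 (next): list=[90, 86, 9, 5, 89, 2, 7, 8, 3] cursor@5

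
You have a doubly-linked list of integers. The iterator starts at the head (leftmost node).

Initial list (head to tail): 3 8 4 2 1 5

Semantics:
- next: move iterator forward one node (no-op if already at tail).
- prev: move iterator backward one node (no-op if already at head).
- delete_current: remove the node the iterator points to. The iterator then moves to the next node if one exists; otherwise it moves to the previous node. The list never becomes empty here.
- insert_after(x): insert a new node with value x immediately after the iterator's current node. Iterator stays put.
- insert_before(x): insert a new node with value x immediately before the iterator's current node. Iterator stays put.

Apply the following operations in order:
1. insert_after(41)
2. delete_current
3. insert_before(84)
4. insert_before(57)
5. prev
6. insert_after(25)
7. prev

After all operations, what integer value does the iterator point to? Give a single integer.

After 1 (insert_after(41)): list=[3, 41, 8, 4, 2, 1, 5] cursor@3
After 2 (delete_current): list=[41, 8, 4, 2, 1, 5] cursor@41
After 3 (insert_before(84)): list=[84, 41, 8, 4, 2, 1, 5] cursor@41
After 4 (insert_before(57)): list=[84, 57, 41, 8, 4, 2, 1, 5] cursor@41
After 5 (prev): list=[84, 57, 41, 8, 4, 2, 1, 5] cursor@57
After 6 (insert_after(25)): list=[84, 57, 25, 41, 8, 4, 2, 1, 5] cursor@57
After 7 (prev): list=[84, 57, 25, 41, 8, 4, 2, 1, 5] cursor@84

Answer: 84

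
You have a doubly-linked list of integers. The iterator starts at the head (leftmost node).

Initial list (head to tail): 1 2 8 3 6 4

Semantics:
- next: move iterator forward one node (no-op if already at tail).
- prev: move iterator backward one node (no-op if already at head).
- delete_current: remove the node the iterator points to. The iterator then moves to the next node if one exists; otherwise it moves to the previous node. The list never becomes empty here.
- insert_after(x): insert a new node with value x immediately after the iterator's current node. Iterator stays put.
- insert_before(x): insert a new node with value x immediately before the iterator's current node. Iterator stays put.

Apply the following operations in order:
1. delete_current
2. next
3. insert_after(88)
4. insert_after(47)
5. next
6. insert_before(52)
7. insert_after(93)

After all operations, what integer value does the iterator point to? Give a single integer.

After 1 (delete_current): list=[2, 8, 3, 6, 4] cursor@2
After 2 (next): list=[2, 8, 3, 6, 4] cursor@8
After 3 (insert_after(88)): list=[2, 8, 88, 3, 6, 4] cursor@8
After 4 (insert_after(47)): list=[2, 8, 47, 88, 3, 6, 4] cursor@8
After 5 (next): list=[2, 8, 47, 88, 3, 6, 4] cursor@47
After 6 (insert_before(52)): list=[2, 8, 52, 47, 88, 3, 6, 4] cursor@47
After 7 (insert_after(93)): list=[2, 8, 52, 47, 93, 88, 3, 6, 4] cursor@47

Answer: 47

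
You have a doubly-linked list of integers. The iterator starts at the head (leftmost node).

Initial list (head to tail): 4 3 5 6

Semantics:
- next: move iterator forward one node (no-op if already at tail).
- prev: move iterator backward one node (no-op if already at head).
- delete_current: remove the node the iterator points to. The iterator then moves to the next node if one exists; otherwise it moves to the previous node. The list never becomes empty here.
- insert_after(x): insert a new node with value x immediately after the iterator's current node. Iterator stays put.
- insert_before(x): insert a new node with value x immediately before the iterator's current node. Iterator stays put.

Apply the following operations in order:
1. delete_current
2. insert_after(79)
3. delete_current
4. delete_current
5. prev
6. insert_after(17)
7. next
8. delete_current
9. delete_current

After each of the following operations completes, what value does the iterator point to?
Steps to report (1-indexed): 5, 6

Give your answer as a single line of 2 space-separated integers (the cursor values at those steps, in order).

Answer: 5 5

Derivation:
After 1 (delete_current): list=[3, 5, 6] cursor@3
After 2 (insert_after(79)): list=[3, 79, 5, 6] cursor@3
After 3 (delete_current): list=[79, 5, 6] cursor@79
After 4 (delete_current): list=[5, 6] cursor@5
After 5 (prev): list=[5, 6] cursor@5
After 6 (insert_after(17)): list=[5, 17, 6] cursor@5
After 7 (next): list=[5, 17, 6] cursor@17
After 8 (delete_current): list=[5, 6] cursor@6
After 9 (delete_current): list=[5] cursor@5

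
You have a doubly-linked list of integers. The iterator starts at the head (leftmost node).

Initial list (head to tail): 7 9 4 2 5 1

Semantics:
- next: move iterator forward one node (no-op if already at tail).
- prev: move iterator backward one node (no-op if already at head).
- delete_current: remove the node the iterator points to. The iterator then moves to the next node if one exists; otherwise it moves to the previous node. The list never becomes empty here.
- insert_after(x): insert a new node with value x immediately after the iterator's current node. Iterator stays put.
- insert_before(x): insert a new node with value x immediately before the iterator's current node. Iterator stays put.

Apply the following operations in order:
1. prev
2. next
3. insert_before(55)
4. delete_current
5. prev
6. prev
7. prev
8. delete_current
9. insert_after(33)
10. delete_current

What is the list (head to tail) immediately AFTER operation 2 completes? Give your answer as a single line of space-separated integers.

Answer: 7 9 4 2 5 1

Derivation:
After 1 (prev): list=[7, 9, 4, 2, 5, 1] cursor@7
After 2 (next): list=[7, 9, 4, 2, 5, 1] cursor@9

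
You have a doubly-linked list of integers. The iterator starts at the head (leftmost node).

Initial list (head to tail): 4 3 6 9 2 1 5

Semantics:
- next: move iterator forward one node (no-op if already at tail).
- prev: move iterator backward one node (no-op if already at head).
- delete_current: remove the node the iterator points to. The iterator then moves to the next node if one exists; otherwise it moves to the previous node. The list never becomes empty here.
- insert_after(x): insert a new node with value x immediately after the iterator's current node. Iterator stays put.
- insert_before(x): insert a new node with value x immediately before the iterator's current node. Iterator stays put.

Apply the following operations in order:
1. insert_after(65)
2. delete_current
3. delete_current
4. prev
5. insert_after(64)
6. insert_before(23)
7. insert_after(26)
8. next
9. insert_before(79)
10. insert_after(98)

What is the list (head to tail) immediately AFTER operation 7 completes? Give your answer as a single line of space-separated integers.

Answer: 23 3 26 64 6 9 2 1 5

Derivation:
After 1 (insert_after(65)): list=[4, 65, 3, 6, 9, 2, 1, 5] cursor@4
After 2 (delete_current): list=[65, 3, 6, 9, 2, 1, 5] cursor@65
After 3 (delete_current): list=[3, 6, 9, 2, 1, 5] cursor@3
After 4 (prev): list=[3, 6, 9, 2, 1, 5] cursor@3
After 5 (insert_after(64)): list=[3, 64, 6, 9, 2, 1, 5] cursor@3
After 6 (insert_before(23)): list=[23, 3, 64, 6, 9, 2, 1, 5] cursor@3
After 7 (insert_after(26)): list=[23, 3, 26, 64, 6, 9, 2, 1, 5] cursor@3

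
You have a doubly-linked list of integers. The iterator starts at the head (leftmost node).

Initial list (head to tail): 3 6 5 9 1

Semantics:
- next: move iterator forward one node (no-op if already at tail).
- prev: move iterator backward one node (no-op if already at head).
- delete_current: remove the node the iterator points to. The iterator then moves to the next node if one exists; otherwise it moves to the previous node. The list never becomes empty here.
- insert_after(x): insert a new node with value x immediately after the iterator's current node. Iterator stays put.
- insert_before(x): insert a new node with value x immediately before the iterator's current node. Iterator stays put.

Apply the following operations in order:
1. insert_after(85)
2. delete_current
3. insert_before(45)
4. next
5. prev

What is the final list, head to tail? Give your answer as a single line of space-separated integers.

Answer: 45 85 6 5 9 1

Derivation:
After 1 (insert_after(85)): list=[3, 85, 6, 5, 9, 1] cursor@3
After 2 (delete_current): list=[85, 6, 5, 9, 1] cursor@85
After 3 (insert_before(45)): list=[45, 85, 6, 5, 9, 1] cursor@85
After 4 (next): list=[45, 85, 6, 5, 9, 1] cursor@6
After 5 (prev): list=[45, 85, 6, 5, 9, 1] cursor@85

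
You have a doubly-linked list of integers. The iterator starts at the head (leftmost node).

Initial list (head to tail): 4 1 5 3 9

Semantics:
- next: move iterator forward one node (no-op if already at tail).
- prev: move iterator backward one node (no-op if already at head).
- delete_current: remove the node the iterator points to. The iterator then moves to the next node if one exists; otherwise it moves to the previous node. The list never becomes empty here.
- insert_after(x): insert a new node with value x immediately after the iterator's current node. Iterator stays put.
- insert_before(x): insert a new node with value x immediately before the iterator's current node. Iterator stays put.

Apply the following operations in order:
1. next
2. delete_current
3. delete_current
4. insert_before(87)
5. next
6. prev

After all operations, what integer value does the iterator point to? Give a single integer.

Answer: 3

Derivation:
After 1 (next): list=[4, 1, 5, 3, 9] cursor@1
After 2 (delete_current): list=[4, 5, 3, 9] cursor@5
After 3 (delete_current): list=[4, 3, 9] cursor@3
After 4 (insert_before(87)): list=[4, 87, 3, 9] cursor@3
After 5 (next): list=[4, 87, 3, 9] cursor@9
After 6 (prev): list=[4, 87, 3, 9] cursor@3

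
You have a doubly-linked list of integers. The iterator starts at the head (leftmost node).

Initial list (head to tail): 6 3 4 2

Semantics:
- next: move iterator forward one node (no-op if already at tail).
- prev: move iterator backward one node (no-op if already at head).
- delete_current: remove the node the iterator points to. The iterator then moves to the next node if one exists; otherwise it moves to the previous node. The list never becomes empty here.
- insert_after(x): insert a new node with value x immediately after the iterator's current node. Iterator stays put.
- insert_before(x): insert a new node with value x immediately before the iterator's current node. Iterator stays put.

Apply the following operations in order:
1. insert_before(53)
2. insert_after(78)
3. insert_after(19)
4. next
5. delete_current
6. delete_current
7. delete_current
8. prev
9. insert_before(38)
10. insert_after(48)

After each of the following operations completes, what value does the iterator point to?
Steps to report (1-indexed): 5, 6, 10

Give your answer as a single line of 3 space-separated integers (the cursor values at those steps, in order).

Answer: 78 3 6

Derivation:
After 1 (insert_before(53)): list=[53, 6, 3, 4, 2] cursor@6
After 2 (insert_after(78)): list=[53, 6, 78, 3, 4, 2] cursor@6
After 3 (insert_after(19)): list=[53, 6, 19, 78, 3, 4, 2] cursor@6
After 4 (next): list=[53, 6, 19, 78, 3, 4, 2] cursor@19
After 5 (delete_current): list=[53, 6, 78, 3, 4, 2] cursor@78
After 6 (delete_current): list=[53, 6, 3, 4, 2] cursor@3
After 7 (delete_current): list=[53, 6, 4, 2] cursor@4
After 8 (prev): list=[53, 6, 4, 2] cursor@6
After 9 (insert_before(38)): list=[53, 38, 6, 4, 2] cursor@6
After 10 (insert_after(48)): list=[53, 38, 6, 48, 4, 2] cursor@6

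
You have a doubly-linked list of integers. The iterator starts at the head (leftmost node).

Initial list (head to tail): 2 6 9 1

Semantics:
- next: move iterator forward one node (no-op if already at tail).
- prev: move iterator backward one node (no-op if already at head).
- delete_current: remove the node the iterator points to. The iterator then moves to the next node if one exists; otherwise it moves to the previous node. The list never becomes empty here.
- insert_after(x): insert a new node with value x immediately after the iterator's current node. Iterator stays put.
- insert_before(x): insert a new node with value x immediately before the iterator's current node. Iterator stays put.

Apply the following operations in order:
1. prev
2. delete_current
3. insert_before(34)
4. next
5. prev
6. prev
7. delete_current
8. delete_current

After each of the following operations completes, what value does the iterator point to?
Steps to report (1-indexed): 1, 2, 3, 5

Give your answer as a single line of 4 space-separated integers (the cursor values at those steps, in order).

Answer: 2 6 6 6

Derivation:
After 1 (prev): list=[2, 6, 9, 1] cursor@2
After 2 (delete_current): list=[6, 9, 1] cursor@6
After 3 (insert_before(34)): list=[34, 6, 9, 1] cursor@6
After 4 (next): list=[34, 6, 9, 1] cursor@9
After 5 (prev): list=[34, 6, 9, 1] cursor@6
After 6 (prev): list=[34, 6, 9, 1] cursor@34
After 7 (delete_current): list=[6, 9, 1] cursor@6
After 8 (delete_current): list=[9, 1] cursor@9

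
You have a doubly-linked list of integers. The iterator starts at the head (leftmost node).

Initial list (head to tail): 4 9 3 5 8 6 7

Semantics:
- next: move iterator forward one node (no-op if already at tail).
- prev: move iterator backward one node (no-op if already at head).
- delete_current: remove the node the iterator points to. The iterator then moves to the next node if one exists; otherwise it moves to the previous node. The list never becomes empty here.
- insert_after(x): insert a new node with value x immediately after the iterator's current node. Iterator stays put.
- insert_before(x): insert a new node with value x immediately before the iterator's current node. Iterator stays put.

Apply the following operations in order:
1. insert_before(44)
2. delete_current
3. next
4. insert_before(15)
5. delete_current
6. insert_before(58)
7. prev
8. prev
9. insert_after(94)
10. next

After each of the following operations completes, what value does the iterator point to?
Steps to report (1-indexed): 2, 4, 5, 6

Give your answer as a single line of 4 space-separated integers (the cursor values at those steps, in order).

Answer: 9 3 5 5

Derivation:
After 1 (insert_before(44)): list=[44, 4, 9, 3, 5, 8, 6, 7] cursor@4
After 2 (delete_current): list=[44, 9, 3, 5, 8, 6, 7] cursor@9
After 3 (next): list=[44, 9, 3, 5, 8, 6, 7] cursor@3
After 4 (insert_before(15)): list=[44, 9, 15, 3, 5, 8, 6, 7] cursor@3
After 5 (delete_current): list=[44, 9, 15, 5, 8, 6, 7] cursor@5
After 6 (insert_before(58)): list=[44, 9, 15, 58, 5, 8, 6, 7] cursor@5
After 7 (prev): list=[44, 9, 15, 58, 5, 8, 6, 7] cursor@58
After 8 (prev): list=[44, 9, 15, 58, 5, 8, 6, 7] cursor@15
After 9 (insert_after(94)): list=[44, 9, 15, 94, 58, 5, 8, 6, 7] cursor@15
After 10 (next): list=[44, 9, 15, 94, 58, 5, 8, 6, 7] cursor@94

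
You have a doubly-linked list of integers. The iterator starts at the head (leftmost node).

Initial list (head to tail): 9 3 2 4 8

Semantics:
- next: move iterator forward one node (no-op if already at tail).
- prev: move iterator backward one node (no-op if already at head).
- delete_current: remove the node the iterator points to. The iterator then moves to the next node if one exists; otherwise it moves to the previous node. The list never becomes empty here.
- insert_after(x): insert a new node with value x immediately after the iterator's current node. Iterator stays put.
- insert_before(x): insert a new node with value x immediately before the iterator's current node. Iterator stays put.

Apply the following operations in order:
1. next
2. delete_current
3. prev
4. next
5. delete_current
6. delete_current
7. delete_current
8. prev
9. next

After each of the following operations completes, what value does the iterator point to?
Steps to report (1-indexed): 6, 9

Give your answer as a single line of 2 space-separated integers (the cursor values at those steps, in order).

Answer: 8 9

Derivation:
After 1 (next): list=[9, 3, 2, 4, 8] cursor@3
After 2 (delete_current): list=[9, 2, 4, 8] cursor@2
After 3 (prev): list=[9, 2, 4, 8] cursor@9
After 4 (next): list=[9, 2, 4, 8] cursor@2
After 5 (delete_current): list=[9, 4, 8] cursor@4
After 6 (delete_current): list=[9, 8] cursor@8
After 7 (delete_current): list=[9] cursor@9
After 8 (prev): list=[9] cursor@9
After 9 (next): list=[9] cursor@9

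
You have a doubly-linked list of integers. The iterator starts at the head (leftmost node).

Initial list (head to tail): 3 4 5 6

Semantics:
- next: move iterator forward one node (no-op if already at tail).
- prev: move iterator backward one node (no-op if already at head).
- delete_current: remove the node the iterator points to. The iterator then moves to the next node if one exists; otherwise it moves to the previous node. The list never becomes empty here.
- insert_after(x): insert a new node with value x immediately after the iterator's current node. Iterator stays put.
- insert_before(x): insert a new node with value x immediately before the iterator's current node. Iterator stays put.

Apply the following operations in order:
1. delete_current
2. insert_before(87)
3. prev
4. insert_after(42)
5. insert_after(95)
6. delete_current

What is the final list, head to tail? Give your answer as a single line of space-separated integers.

After 1 (delete_current): list=[4, 5, 6] cursor@4
After 2 (insert_before(87)): list=[87, 4, 5, 6] cursor@4
After 3 (prev): list=[87, 4, 5, 6] cursor@87
After 4 (insert_after(42)): list=[87, 42, 4, 5, 6] cursor@87
After 5 (insert_after(95)): list=[87, 95, 42, 4, 5, 6] cursor@87
After 6 (delete_current): list=[95, 42, 4, 5, 6] cursor@95

Answer: 95 42 4 5 6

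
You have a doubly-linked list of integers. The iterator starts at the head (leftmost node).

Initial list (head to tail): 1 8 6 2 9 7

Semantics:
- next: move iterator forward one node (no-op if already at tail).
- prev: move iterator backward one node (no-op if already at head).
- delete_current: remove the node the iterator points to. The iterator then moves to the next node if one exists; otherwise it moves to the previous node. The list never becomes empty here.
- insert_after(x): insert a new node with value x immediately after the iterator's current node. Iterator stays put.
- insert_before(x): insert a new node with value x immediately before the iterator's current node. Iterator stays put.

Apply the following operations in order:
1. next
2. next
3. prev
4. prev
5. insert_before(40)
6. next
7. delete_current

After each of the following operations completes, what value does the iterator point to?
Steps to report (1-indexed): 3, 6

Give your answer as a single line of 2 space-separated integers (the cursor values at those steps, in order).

Answer: 8 8

Derivation:
After 1 (next): list=[1, 8, 6, 2, 9, 7] cursor@8
After 2 (next): list=[1, 8, 6, 2, 9, 7] cursor@6
After 3 (prev): list=[1, 8, 6, 2, 9, 7] cursor@8
After 4 (prev): list=[1, 8, 6, 2, 9, 7] cursor@1
After 5 (insert_before(40)): list=[40, 1, 8, 6, 2, 9, 7] cursor@1
After 6 (next): list=[40, 1, 8, 6, 2, 9, 7] cursor@8
After 7 (delete_current): list=[40, 1, 6, 2, 9, 7] cursor@6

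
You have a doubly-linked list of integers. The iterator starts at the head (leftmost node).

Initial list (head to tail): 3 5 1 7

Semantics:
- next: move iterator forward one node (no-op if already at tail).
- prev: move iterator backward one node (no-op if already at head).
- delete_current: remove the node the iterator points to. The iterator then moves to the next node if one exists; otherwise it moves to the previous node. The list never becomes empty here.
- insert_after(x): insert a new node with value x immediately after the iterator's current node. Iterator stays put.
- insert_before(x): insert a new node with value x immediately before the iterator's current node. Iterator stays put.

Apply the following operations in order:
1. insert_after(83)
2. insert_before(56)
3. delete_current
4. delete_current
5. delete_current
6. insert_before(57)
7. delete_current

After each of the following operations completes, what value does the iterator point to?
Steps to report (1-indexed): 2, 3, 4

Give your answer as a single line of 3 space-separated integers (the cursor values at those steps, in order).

After 1 (insert_after(83)): list=[3, 83, 5, 1, 7] cursor@3
After 2 (insert_before(56)): list=[56, 3, 83, 5, 1, 7] cursor@3
After 3 (delete_current): list=[56, 83, 5, 1, 7] cursor@83
After 4 (delete_current): list=[56, 5, 1, 7] cursor@5
After 5 (delete_current): list=[56, 1, 7] cursor@1
After 6 (insert_before(57)): list=[56, 57, 1, 7] cursor@1
After 7 (delete_current): list=[56, 57, 7] cursor@7

Answer: 3 83 5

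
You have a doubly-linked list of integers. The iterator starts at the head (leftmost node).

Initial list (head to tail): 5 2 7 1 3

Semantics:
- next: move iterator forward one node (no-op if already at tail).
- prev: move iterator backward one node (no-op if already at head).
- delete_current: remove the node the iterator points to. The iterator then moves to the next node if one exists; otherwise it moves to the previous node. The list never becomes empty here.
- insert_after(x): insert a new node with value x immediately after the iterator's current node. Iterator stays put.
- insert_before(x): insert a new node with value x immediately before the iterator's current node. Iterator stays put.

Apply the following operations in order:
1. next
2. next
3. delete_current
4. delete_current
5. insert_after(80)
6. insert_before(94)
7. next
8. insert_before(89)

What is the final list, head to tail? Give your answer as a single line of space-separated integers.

Answer: 5 2 94 3 89 80

Derivation:
After 1 (next): list=[5, 2, 7, 1, 3] cursor@2
After 2 (next): list=[5, 2, 7, 1, 3] cursor@7
After 3 (delete_current): list=[5, 2, 1, 3] cursor@1
After 4 (delete_current): list=[5, 2, 3] cursor@3
After 5 (insert_after(80)): list=[5, 2, 3, 80] cursor@3
After 6 (insert_before(94)): list=[5, 2, 94, 3, 80] cursor@3
After 7 (next): list=[5, 2, 94, 3, 80] cursor@80
After 8 (insert_before(89)): list=[5, 2, 94, 3, 89, 80] cursor@80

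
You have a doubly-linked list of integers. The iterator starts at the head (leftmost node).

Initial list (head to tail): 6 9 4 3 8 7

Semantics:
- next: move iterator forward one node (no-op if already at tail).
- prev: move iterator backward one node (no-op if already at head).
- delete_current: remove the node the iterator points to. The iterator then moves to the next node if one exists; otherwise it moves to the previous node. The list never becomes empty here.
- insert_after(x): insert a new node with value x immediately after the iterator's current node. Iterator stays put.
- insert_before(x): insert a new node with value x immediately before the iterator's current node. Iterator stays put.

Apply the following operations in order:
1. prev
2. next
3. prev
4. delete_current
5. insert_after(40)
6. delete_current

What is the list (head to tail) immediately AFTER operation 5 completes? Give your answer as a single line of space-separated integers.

Answer: 9 40 4 3 8 7

Derivation:
After 1 (prev): list=[6, 9, 4, 3, 8, 7] cursor@6
After 2 (next): list=[6, 9, 4, 3, 8, 7] cursor@9
After 3 (prev): list=[6, 9, 4, 3, 8, 7] cursor@6
After 4 (delete_current): list=[9, 4, 3, 8, 7] cursor@9
After 5 (insert_after(40)): list=[9, 40, 4, 3, 8, 7] cursor@9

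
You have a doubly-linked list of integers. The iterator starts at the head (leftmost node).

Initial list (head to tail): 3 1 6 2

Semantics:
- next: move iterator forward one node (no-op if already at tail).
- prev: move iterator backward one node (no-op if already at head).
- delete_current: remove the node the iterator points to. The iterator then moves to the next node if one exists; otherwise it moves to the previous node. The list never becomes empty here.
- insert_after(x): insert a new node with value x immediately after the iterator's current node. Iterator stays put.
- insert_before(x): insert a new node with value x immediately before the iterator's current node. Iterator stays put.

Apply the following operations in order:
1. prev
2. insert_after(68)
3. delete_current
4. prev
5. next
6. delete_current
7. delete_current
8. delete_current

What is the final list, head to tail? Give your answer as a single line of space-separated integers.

Answer: 68

Derivation:
After 1 (prev): list=[3, 1, 6, 2] cursor@3
After 2 (insert_after(68)): list=[3, 68, 1, 6, 2] cursor@3
After 3 (delete_current): list=[68, 1, 6, 2] cursor@68
After 4 (prev): list=[68, 1, 6, 2] cursor@68
After 5 (next): list=[68, 1, 6, 2] cursor@1
After 6 (delete_current): list=[68, 6, 2] cursor@6
After 7 (delete_current): list=[68, 2] cursor@2
After 8 (delete_current): list=[68] cursor@68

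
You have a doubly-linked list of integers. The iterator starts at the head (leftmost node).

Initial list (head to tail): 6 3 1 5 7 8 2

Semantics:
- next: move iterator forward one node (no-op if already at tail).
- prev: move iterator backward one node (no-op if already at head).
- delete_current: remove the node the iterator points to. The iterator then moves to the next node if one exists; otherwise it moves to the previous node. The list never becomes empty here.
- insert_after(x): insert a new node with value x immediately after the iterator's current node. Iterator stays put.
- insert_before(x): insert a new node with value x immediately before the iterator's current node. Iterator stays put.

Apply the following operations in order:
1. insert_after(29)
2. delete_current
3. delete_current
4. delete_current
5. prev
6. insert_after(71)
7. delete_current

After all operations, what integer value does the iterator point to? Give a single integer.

Answer: 71

Derivation:
After 1 (insert_after(29)): list=[6, 29, 3, 1, 5, 7, 8, 2] cursor@6
After 2 (delete_current): list=[29, 3, 1, 5, 7, 8, 2] cursor@29
After 3 (delete_current): list=[3, 1, 5, 7, 8, 2] cursor@3
After 4 (delete_current): list=[1, 5, 7, 8, 2] cursor@1
After 5 (prev): list=[1, 5, 7, 8, 2] cursor@1
After 6 (insert_after(71)): list=[1, 71, 5, 7, 8, 2] cursor@1
After 7 (delete_current): list=[71, 5, 7, 8, 2] cursor@71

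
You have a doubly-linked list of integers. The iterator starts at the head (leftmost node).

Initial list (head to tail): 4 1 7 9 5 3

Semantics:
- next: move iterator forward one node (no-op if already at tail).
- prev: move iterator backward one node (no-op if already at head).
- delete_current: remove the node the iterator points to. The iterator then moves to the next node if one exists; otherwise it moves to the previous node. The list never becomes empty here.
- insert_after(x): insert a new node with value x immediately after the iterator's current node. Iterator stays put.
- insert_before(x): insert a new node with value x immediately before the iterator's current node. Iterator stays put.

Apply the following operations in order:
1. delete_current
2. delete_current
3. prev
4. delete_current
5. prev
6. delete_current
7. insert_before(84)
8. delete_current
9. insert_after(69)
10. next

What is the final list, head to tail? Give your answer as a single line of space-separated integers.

Answer: 84 3 69

Derivation:
After 1 (delete_current): list=[1, 7, 9, 5, 3] cursor@1
After 2 (delete_current): list=[7, 9, 5, 3] cursor@7
After 3 (prev): list=[7, 9, 5, 3] cursor@7
After 4 (delete_current): list=[9, 5, 3] cursor@9
After 5 (prev): list=[9, 5, 3] cursor@9
After 6 (delete_current): list=[5, 3] cursor@5
After 7 (insert_before(84)): list=[84, 5, 3] cursor@5
After 8 (delete_current): list=[84, 3] cursor@3
After 9 (insert_after(69)): list=[84, 3, 69] cursor@3
After 10 (next): list=[84, 3, 69] cursor@69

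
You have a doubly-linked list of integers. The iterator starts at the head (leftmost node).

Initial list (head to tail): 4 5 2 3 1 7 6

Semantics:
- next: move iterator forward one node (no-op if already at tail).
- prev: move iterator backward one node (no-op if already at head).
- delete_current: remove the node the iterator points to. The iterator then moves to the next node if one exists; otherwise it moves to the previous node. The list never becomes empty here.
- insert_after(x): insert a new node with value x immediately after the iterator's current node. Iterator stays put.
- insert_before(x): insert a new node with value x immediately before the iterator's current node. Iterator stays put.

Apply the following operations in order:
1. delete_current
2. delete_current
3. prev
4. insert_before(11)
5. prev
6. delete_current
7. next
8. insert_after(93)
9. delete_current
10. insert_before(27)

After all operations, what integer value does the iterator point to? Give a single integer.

After 1 (delete_current): list=[5, 2, 3, 1, 7, 6] cursor@5
After 2 (delete_current): list=[2, 3, 1, 7, 6] cursor@2
After 3 (prev): list=[2, 3, 1, 7, 6] cursor@2
After 4 (insert_before(11)): list=[11, 2, 3, 1, 7, 6] cursor@2
After 5 (prev): list=[11, 2, 3, 1, 7, 6] cursor@11
After 6 (delete_current): list=[2, 3, 1, 7, 6] cursor@2
After 7 (next): list=[2, 3, 1, 7, 6] cursor@3
After 8 (insert_after(93)): list=[2, 3, 93, 1, 7, 6] cursor@3
After 9 (delete_current): list=[2, 93, 1, 7, 6] cursor@93
After 10 (insert_before(27)): list=[2, 27, 93, 1, 7, 6] cursor@93

Answer: 93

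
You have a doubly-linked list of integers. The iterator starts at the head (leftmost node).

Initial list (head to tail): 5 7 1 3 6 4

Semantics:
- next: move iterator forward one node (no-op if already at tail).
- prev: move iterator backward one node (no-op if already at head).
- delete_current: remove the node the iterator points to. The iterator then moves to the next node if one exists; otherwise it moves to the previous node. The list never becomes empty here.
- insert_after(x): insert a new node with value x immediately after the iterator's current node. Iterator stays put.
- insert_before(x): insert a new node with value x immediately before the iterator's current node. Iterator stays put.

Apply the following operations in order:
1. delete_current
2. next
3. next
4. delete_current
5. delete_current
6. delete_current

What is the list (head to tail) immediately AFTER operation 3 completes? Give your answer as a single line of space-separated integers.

Answer: 7 1 3 6 4

Derivation:
After 1 (delete_current): list=[7, 1, 3, 6, 4] cursor@7
After 2 (next): list=[7, 1, 3, 6, 4] cursor@1
After 3 (next): list=[7, 1, 3, 6, 4] cursor@3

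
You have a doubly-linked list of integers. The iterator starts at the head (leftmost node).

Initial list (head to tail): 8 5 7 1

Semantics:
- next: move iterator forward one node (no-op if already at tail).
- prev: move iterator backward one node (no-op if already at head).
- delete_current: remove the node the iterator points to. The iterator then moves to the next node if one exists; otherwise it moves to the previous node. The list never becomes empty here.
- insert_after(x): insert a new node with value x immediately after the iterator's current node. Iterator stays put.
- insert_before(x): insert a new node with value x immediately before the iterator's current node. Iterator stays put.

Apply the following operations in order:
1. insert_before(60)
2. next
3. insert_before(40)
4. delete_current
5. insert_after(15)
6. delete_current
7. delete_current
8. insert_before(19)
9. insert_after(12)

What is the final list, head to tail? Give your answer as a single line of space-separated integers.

Answer: 60 8 40 19 1 12

Derivation:
After 1 (insert_before(60)): list=[60, 8, 5, 7, 1] cursor@8
After 2 (next): list=[60, 8, 5, 7, 1] cursor@5
After 3 (insert_before(40)): list=[60, 8, 40, 5, 7, 1] cursor@5
After 4 (delete_current): list=[60, 8, 40, 7, 1] cursor@7
After 5 (insert_after(15)): list=[60, 8, 40, 7, 15, 1] cursor@7
After 6 (delete_current): list=[60, 8, 40, 15, 1] cursor@15
After 7 (delete_current): list=[60, 8, 40, 1] cursor@1
After 8 (insert_before(19)): list=[60, 8, 40, 19, 1] cursor@1
After 9 (insert_after(12)): list=[60, 8, 40, 19, 1, 12] cursor@1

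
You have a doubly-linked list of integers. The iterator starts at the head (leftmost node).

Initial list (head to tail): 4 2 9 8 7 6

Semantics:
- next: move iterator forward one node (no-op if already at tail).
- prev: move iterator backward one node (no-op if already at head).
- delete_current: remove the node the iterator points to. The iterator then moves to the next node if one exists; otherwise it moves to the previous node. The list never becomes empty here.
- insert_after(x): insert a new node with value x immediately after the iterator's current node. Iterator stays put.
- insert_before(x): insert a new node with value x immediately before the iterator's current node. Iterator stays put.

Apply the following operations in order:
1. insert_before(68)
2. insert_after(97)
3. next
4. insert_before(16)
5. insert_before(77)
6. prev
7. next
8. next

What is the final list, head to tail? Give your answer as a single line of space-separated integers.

Answer: 68 4 16 77 97 2 9 8 7 6

Derivation:
After 1 (insert_before(68)): list=[68, 4, 2, 9, 8, 7, 6] cursor@4
After 2 (insert_after(97)): list=[68, 4, 97, 2, 9, 8, 7, 6] cursor@4
After 3 (next): list=[68, 4, 97, 2, 9, 8, 7, 6] cursor@97
After 4 (insert_before(16)): list=[68, 4, 16, 97, 2, 9, 8, 7, 6] cursor@97
After 5 (insert_before(77)): list=[68, 4, 16, 77, 97, 2, 9, 8, 7, 6] cursor@97
After 6 (prev): list=[68, 4, 16, 77, 97, 2, 9, 8, 7, 6] cursor@77
After 7 (next): list=[68, 4, 16, 77, 97, 2, 9, 8, 7, 6] cursor@97
After 8 (next): list=[68, 4, 16, 77, 97, 2, 9, 8, 7, 6] cursor@2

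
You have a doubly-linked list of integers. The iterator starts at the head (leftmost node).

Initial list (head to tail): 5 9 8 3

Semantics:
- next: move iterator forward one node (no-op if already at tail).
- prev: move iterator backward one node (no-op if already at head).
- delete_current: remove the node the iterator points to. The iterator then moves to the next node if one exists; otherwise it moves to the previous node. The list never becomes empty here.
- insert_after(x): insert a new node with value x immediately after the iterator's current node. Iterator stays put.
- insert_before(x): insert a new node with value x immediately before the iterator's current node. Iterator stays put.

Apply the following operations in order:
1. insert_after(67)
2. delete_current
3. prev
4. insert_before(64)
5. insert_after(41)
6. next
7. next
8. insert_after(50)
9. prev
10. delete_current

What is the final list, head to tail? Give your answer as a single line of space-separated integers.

After 1 (insert_after(67)): list=[5, 67, 9, 8, 3] cursor@5
After 2 (delete_current): list=[67, 9, 8, 3] cursor@67
After 3 (prev): list=[67, 9, 8, 3] cursor@67
After 4 (insert_before(64)): list=[64, 67, 9, 8, 3] cursor@67
After 5 (insert_after(41)): list=[64, 67, 41, 9, 8, 3] cursor@67
After 6 (next): list=[64, 67, 41, 9, 8, 3] cursor@41
After 7 (next): list=[64, 67, 41, 9, 8, 3] cursor@9
After 8 (insert_after(50)): list=[64, 67, 41, 9, 50, 8, 3] cursor@9
After 9 (prev): list=[64, 67, 41, 9, 50, 8, 3] cursor@41
After 10 (delete_current): list=[64, 67, 9, 50, 8, 3] cursor@9

Answer: 64 67 9 50 8 3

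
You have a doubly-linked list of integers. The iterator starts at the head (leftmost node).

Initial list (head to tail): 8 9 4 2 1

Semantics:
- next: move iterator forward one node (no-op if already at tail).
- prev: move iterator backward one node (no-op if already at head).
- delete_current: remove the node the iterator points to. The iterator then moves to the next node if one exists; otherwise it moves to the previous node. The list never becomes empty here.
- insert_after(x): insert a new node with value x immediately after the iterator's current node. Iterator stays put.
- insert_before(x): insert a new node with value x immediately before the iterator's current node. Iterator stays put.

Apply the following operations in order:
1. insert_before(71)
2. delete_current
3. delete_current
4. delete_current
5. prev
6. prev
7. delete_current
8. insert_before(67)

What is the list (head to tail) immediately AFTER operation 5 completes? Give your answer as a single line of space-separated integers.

After 1 (insert_before(71)): list=[71, 8, 9, 4, 2, 1] cursor@8
After 2 (delete_current): list=[71, 9, 4, 2, 1] cursor@9
After 3 (delete_current): list=[71, 4, 2, 1] cursor@4
After 4 (delete_current): list=[71, 2, 1] cursor@2
After 5 (prev): list=[71, 2, 1] cursor@71

Answer: 71 2 1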